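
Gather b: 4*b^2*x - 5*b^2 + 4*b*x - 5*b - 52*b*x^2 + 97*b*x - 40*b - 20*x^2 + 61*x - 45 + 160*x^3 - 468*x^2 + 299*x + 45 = b^2*(4*x - 5) + b*(-52*x^2 + 101*x - 45) + 160*x^3 - 488*x^2 + 360*x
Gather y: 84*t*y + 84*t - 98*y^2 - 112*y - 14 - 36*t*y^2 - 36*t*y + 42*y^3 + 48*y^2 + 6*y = 84*t + 42*y^3 + y^2*(-36*t - 50) + y*(48*t - 106) - 14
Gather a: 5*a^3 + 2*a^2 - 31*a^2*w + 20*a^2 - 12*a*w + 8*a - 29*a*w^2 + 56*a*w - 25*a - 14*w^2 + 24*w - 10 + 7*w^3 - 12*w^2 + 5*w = 5*a^3 + a^2*(22 - 31*w) + a*(-29*w^2 + 44*w - 17) + 7*w^3 - 26*w^2 + 29*w - 10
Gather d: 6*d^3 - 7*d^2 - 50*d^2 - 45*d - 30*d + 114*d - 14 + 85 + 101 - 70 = 6*d^3 - 57*d^2 + 39*d + 102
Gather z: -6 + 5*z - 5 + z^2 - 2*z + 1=z^2 + 3*z - 10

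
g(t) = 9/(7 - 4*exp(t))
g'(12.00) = 0.00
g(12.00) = 0.00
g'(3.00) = 0.13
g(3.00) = -0.12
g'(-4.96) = 0.01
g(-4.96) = 1.29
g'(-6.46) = 0.00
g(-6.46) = 1.29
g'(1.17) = 3.35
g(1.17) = -1.53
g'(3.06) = 0.13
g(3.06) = -0.11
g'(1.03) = 5.70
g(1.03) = -2.14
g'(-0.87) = 0.53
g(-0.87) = 1.69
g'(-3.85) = 0.02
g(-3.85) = 1.30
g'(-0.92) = 0.49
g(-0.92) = 1.66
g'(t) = 36*exp(t)/(7 - 4*exp(t))^2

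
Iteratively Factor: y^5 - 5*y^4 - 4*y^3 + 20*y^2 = (y)*(y^4 - 5*y^3 - 4*y^2 + 20*y) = y*(y - 5)*(y^3 - 4*y) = y*(y - 5)*(y - 2)*(y^2 + 2*y) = y*(y - 5)*(y - 2)*(y + 2)*(y)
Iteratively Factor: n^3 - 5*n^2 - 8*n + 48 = (n + 3)*(n^2 - 8*n + 16) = (n - 4)*(n + 3)*(n - 4)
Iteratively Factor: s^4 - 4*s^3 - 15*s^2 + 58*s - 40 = (s - 2)*(s^3 - 2*s^2 - 19*s + 20) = (s - 2)*(s - 1)*(s^2 - s - 20) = (s - 5)*(s - 2)*(s - 1)*(s + 4)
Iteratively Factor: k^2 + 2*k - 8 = (k + 4)*(k - 2)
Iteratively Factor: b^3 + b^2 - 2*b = (b + 2)*(b^2 - b) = b*(b + 2)*(b - 1)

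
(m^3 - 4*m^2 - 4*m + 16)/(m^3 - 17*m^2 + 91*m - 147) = (m^3 - 4*m^2 - 4*m + 16)/(m^3 - 17*m^2 + 91*m - 147)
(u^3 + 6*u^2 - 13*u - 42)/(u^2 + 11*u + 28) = (u^2 - u - 6)/(u + 4)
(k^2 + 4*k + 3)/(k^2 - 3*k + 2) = (k^2 + 4*k + 3)/(k^2 - 3*k + 2)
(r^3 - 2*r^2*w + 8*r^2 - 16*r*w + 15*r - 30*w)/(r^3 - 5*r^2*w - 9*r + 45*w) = (r^2 - 2*r*w + 5*r - 10*w)/(r^2 - 5*r*w - 3*r + 15*w)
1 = 1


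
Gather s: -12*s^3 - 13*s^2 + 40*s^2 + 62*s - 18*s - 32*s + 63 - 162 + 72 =-12*s^3 + 27*s^2 + 12*s - 27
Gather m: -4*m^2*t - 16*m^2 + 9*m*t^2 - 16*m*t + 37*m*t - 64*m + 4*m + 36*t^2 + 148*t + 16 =m^2*(-4*t - 16) + m*(9*t^2 + 21*t - 60) + 36*t^2 + 148*t + 16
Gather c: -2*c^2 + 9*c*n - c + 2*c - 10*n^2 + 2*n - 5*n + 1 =-2*c^2 + c*(9*n + 1) - 10*n^2 - 3*n + 1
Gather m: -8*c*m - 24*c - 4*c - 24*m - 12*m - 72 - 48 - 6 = -28*c + m*(-8*c - 36) - 126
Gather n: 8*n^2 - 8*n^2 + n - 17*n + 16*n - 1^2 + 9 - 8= 0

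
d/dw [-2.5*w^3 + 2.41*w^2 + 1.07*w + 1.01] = -7.5*w^2 + 4.82*w + 1.07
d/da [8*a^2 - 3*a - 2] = 16*a - 3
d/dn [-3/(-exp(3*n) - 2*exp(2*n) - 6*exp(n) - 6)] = (-9*exp(2*n) - 12*exp(n) - 18)*exp(n)/(exp(3*n) + 2*exp(2*n) + 6*exp(n) + 6)^2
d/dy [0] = 0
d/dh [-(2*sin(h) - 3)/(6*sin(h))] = -cos(h)/(2*sin(h)^2)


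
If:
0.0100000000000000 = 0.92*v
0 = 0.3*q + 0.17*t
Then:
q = -0.566666666666667*t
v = 0.01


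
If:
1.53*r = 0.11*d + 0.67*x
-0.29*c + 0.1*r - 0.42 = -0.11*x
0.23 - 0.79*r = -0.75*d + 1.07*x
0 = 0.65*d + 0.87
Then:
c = -1.74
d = -1.34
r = -0.31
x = -0.49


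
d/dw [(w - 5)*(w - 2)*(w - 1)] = 3*w^2 - 16*w + 17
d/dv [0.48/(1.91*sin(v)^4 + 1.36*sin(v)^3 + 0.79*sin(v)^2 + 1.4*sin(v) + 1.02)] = (-3.5088*sin(v) + 0.9168*sin(3*v) + 0.9792*cos(2*v) - 1.6512)*cos(v)/(1.91*sin(v)^4 + 1.36*sin(v)^3 + 0.79*sin(v)^2 + 1.4*sin(v) + 1.02)^2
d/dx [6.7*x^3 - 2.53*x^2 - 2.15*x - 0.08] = 20.1*x^2 - 5.06*x - 2.15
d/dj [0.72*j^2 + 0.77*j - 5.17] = 1.44*j + 0.77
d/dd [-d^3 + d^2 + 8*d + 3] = -3*d^2 + 2*d + 8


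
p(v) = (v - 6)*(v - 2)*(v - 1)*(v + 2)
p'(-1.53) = -41.61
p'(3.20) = -43.17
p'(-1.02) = -2.17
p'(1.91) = -13.10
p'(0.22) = 27.91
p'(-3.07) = -297.94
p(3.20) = -38.44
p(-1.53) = -31.61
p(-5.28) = 1691.51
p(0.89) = -1.80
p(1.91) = 1.31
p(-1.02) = -41.97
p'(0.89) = 17.75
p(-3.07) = 200.26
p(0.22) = -17.82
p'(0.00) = 28.00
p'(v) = (v - 6)*(v - 2)*(v - 1) + (v - 6)*(v - 2)*(v + 2) + (v - 6)*(v - 1)*(v + 2) + (v - 2)*(v - 1)*(v + 2) = 4*v^3 - 21*v^2 + 4*v + 28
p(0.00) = -24.00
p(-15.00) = 74256.00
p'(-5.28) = -1167.36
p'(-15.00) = -18257.00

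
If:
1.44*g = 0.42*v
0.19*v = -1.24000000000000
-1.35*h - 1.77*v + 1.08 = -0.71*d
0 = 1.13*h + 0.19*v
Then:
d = -15.70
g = -1.90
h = 1.10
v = -6.53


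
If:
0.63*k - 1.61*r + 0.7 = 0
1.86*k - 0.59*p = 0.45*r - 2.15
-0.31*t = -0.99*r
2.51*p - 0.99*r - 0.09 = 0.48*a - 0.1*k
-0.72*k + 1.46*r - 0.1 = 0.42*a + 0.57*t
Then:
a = 1.50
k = -1.03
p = 0.38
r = 0.03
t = 0.10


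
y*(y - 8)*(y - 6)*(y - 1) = y^4 - 15*y^3 + 62*y^2 - 48*y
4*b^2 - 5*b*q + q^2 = (-4*b + q)*(-b + q)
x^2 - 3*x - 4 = (x - 4)*(x + 1)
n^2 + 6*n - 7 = (n - 1)*(n + 7)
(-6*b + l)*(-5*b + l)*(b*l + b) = 30*b^3*l + 30*b^3 - 11*b^2*l^2 - 11*b^2*l + b*l^3 + b*l^2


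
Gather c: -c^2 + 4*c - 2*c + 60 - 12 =-c^2 + 2*c + 48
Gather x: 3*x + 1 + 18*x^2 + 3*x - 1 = 18*x^2 + 6*x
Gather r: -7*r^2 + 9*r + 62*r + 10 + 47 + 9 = -7*r^2 + 71*r + 66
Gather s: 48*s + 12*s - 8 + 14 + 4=60*s + 10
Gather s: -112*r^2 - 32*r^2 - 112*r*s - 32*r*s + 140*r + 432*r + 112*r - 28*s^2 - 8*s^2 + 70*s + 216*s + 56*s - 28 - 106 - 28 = -144*r^2 + 684*r - 36*s^2 + s*(342 - 144*r) - 162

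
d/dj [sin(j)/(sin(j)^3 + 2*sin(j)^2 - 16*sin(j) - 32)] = -2*(sin(j)^3 + sin(j)^2 + 16)*cos(j)/((sin(j) - 4)^2*(sin(j) + 2)^2*(sin(j) + 4)^2)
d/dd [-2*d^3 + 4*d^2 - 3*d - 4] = -6*d^2 + 8*d - 3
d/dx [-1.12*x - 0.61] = -1.12000000000000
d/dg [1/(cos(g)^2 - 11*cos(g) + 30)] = (2*cos(g) - 11)*sin(g)/(cos(g)^2 - 11*cos(g) + 30)^2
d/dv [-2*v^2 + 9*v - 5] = 9 - 4*v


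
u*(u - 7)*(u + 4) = u^3 - 3*u^2 - 28*u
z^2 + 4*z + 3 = (z + 1)*(z + 3)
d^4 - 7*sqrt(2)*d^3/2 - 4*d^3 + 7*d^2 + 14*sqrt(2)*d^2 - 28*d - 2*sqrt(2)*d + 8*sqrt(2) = (d - 4)*(d - 2*sqrt(2))*(d - sqrt(2))*(d - sqrt(2)/2)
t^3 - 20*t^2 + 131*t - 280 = (t - 8)*(t - 7)*(t - 5)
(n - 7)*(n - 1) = n^2 - 8*n + 7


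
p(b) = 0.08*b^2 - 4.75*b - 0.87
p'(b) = 0.16*b - 4.75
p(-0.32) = 0.66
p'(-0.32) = -4.80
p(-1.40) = 5.94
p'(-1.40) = -4.97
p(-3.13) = 14.78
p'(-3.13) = -5.25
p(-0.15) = -0.16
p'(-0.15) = -4.77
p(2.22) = -11.02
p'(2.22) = -4.39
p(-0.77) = 2.83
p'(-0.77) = -4.87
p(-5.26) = 26.33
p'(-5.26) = -5.59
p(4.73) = -21.55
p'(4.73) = -3.99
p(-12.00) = 67.65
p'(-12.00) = -6.67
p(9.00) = -37.14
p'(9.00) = -3.31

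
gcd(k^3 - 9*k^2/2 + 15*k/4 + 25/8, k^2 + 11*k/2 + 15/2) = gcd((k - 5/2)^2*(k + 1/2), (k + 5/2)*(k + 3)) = 1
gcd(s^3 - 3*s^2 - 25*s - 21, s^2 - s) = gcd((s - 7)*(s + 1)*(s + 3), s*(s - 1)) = 1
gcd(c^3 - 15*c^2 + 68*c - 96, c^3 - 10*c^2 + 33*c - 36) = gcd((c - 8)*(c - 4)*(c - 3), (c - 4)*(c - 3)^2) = c^2 - 7*c + 12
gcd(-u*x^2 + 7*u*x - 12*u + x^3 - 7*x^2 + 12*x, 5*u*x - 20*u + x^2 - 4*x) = x - 4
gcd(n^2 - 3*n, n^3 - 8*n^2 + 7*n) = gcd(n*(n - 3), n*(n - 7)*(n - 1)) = n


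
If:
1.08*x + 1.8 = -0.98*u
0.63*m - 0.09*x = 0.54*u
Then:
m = -0.801749271137026*x - 1.57434402332362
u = -1.10204081632653*x - 1.83673469387755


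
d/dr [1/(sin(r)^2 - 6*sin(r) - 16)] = 2*(3 - sin(r))*cos(r)/((sin(r) - 8)^2*(sin(r) + 2)^2)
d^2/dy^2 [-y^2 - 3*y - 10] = -2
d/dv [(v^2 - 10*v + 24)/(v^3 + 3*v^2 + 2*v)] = (-v^4 + 20*v^3 - 40*v^2 - 144*v - 48)/(v^2*(v^4 + 6*v^3 + 13*v^2 + 12*v + 4))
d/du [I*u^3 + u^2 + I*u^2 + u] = 3*I*u^2 + 2*u*(1 + I) + 1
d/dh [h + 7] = 1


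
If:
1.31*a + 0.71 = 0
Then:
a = -0.54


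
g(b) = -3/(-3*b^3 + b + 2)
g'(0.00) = 0.75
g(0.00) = -1.50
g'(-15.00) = 0.00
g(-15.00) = 0.00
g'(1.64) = -0.76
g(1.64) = 0.31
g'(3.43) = -0.02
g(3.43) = 0.03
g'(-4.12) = -0.01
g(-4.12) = -0.01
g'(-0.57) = -1.46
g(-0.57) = -1.51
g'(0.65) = -2.52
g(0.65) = -1.64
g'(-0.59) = -1.56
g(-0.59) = -1.48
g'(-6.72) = -0.00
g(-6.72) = -0.00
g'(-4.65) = -0.01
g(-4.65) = -0.01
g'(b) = -3*(9*b^2 - 1)/(-3*b^3 + b + 2)^2 = 3*(1 - 9*b^2)/(-3*b^3 + b + 2)^2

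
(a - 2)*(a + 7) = a^2 + 5*a - 14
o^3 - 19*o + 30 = (o - 3)*(o - 2)*(o + 5)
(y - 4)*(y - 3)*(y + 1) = y^3 - 6*y^2 + 5*y + 12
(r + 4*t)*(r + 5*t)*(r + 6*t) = r^3 + 15*r^2*t + 74*r*t^2 + 120*t^3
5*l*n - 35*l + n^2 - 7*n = (5*l + n)*(n - 7)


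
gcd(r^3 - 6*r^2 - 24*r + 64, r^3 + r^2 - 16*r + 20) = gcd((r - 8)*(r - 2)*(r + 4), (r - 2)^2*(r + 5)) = r - 2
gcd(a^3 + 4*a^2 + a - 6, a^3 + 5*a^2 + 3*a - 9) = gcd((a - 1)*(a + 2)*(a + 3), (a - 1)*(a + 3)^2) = a^2 + 2*a - 3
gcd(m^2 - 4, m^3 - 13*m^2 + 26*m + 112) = m + 2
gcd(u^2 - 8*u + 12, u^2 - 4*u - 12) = u - 6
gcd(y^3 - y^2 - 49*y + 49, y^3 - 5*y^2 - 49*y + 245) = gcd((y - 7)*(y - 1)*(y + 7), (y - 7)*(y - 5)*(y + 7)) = y^2 - 49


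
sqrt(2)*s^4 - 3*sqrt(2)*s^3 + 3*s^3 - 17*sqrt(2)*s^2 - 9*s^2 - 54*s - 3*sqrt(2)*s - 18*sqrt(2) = (s - 6)*(s + 3)*(s + sqrt(2))*(sqrt(2)*s + 1)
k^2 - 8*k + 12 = (k - 6)*(k - 2)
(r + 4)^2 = r^2 + 8*r + 16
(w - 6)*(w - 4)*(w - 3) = w^3 - 13*w^2 + 54*w - 72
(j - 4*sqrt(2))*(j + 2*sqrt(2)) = j^2 - 2*sqrt(2)*j - 16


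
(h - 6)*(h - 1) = h^2 - 7*h + 6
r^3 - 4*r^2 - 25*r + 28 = (r - 7)*(r - 1)*(r + 4)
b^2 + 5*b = b*(b + 5)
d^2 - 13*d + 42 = (d - 7)*(d - 6)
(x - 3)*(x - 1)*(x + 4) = x^3 - 13*x + 12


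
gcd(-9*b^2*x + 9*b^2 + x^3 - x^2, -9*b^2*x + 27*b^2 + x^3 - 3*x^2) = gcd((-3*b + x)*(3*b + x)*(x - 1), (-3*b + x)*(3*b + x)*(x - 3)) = -9*b^2 + x^2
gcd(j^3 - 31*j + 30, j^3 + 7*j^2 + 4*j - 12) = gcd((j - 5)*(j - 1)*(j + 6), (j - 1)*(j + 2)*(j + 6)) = j^2 + 5*j - 6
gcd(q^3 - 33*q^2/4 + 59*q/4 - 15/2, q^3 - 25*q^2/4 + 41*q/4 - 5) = q^2 - 9*q/4 + 5/4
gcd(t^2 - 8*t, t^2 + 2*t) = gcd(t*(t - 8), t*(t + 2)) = t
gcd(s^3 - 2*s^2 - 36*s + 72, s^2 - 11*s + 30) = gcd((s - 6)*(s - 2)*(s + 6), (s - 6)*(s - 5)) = s - 6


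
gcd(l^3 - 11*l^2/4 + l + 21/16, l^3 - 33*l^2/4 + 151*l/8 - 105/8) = l^2 - 13*l/4 + 21/8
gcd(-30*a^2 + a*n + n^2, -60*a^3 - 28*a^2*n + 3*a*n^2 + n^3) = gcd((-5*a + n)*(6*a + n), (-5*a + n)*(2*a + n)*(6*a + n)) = 30*a^2 - a*n - n^2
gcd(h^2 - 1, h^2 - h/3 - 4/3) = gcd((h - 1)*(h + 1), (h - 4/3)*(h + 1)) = h + 1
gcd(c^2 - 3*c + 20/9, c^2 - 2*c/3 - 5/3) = c - 5/3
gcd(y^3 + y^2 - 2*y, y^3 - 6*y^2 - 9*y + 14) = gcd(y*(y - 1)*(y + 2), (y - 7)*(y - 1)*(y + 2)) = y^2 + y - 2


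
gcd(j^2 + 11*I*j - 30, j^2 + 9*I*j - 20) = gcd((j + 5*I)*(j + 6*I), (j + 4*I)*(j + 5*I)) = j + 5*I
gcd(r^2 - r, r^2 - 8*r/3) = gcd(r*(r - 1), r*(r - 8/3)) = r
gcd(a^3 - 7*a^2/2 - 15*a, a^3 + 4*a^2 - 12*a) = a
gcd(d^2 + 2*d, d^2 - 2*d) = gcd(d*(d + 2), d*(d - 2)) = d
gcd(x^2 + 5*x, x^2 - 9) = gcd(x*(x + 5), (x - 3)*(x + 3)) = 1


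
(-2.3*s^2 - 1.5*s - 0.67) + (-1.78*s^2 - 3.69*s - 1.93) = -4.08*s^2 - 5.19*s - 2.6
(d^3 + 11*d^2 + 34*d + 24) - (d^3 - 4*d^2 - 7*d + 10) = 15*d^2 + 41*d + 14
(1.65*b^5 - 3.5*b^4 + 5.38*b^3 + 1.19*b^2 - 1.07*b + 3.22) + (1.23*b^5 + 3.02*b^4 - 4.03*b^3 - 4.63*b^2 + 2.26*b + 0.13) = 2.88*b^5 - 0.48*b^4 + 1.35*b^3 - 3.44*b^2 + 1.19*b + 3.35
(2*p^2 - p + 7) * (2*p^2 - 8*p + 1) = 4*p^4 - 18*p^3 + 24*p^2 - 57*p + 7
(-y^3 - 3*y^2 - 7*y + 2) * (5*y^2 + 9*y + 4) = -5*y^5 - 24*y^4 - 66*y^3 - 65*y^2 - 10*y + 8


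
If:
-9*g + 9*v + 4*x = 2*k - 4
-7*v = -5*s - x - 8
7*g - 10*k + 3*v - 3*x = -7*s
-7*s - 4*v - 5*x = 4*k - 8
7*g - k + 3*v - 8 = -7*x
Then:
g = 29352/25609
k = 31707/25609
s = 423/25609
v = 28462/25609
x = -7753/25609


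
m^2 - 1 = (m - 1)*(m + 1)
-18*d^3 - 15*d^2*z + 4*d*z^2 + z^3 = (-3*d + z)*(d + z)*(6*d + z)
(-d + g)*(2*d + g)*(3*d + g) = -6*d^3 + d^2*g + 4*d*g^2 + g^3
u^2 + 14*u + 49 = (u + 7)^2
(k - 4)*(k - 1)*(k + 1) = k^3 - 4*k^2 - k + 4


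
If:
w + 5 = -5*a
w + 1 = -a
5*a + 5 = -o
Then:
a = -1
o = 0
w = 0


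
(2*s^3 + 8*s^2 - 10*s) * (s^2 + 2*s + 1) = 2*s^5 + 12*s^4 + 8*s^3 - 12*s^2 - 10*s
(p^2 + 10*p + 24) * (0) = 0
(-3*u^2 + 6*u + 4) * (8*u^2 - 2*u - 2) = -24*u^4 + 54*u^3 + 26*u^2 - 20*u - 8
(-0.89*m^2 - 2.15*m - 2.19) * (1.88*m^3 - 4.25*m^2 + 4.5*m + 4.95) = -1.6732*m^5 - 0.2595*m^4 + 1.0153*m^3 - 4.773*m^2 - 20.4975*m - 10.8405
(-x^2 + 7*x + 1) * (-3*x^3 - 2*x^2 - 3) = 3*x^5 - 19*x^4 - 17*x^3 + x^2 - 21*x - 3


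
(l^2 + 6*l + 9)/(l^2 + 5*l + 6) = (l + 3)/(l + 2)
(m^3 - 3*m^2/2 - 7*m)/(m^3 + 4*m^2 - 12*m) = (m^2 - 3*m/2 - 7)/(m^2 + 4*m - 12)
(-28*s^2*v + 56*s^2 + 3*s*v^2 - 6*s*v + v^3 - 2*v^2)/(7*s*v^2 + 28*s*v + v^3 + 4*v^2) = (-4*s*v + 8*s + v^2 - 2*v)/(v*(v + 4))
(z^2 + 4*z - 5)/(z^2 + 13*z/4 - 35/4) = 4*(z - 1)/(4*z - 7)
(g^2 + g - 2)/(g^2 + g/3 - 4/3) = 3*(g + 2)/(3*g + 4)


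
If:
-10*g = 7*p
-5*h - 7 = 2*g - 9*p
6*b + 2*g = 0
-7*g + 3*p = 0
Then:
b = 0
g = 0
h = -7/5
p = 0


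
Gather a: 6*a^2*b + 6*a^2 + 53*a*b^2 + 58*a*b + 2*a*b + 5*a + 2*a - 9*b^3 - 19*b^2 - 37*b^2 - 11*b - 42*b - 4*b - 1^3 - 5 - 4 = a^2*(6*b + 6) + a*(53*b^2 + 60*b + 7) - 9*b^3 - 56*b^2 - 57*b - 10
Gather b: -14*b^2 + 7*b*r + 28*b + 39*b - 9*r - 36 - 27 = -14*b^2 + b*(7*r + 67) - 9*r - 63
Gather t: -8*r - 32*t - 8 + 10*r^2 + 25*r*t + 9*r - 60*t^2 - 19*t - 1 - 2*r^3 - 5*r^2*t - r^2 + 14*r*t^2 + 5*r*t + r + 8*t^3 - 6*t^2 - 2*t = -2*r^3 + 9*r^2 + 2*r + 8*t^3 + t^2*(14*r - 66) + t*(-5*r^2 + 30*r - 53) - 9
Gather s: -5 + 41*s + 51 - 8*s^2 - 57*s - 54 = -8*s^2 - 16*s - 8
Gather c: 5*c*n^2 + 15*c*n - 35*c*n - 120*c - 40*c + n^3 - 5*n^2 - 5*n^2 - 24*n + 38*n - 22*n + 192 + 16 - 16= c*(5*n^2 - 20*n - 160) + n^3 - 10*n^2 - 8*n + 192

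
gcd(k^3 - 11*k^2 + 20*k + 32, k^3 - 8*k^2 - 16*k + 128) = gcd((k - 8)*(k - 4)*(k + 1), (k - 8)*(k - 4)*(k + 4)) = k^2 - 12*k + 32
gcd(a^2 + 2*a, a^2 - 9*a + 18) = 1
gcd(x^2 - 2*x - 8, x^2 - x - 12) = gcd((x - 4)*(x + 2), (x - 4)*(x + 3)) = x - 4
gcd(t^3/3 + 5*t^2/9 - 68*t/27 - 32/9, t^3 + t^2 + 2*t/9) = 1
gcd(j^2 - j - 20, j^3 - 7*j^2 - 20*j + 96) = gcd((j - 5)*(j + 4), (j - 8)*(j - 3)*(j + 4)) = j + 4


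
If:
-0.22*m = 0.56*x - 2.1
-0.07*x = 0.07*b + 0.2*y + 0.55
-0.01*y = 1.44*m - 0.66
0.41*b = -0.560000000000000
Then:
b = -1.37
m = 0.48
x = 3.56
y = -3.52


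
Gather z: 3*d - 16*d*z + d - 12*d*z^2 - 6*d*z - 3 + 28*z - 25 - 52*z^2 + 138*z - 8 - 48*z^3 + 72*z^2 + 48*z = 4*d - 48*z^3 + z^2*(20 - 12*d) + z*(214 - 22*d) - 36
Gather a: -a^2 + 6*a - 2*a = -a^2 + 4*a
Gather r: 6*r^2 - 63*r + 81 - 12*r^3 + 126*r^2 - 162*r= -12*r^3 + 132*r^2 - 225*r + 81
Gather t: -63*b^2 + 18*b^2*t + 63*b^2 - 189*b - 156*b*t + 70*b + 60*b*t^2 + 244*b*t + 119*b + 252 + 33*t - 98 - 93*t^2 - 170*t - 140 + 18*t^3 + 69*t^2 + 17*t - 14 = 18*t^3 + t^2*(60*b - 24) + t*(18*b^2 + 88*b - 120)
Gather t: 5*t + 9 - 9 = 5*t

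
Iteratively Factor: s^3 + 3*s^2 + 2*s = (s)*(s^2 + 3*s + 2) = s*(s + 1)*(s + 2)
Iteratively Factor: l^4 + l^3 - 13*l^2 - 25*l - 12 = (l + 3)*(l^3 - 2*l^2 - 7*l - 4) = (l - 4)*(l + 3)*(l^2 + 2*l + 1) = (l - 4)*(l + 1)*(l + 3)*(l + 1)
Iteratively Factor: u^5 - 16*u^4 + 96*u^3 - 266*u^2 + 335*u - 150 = (u - 5)*(u^4 - 11*u^3 + 41*u^2 - 61*u + 30) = (u - 5)*(u - 3)*(u^3 - 8*u^2 + 17*u - 10) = (u - 5)*(u - 3)*(u - 1)*(u^2 - 7*u + 10) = (u - 5)^2*(u - 3)*(u - 1)*(u - 2)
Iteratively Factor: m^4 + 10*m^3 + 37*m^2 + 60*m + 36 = (m + 3)*(m^3 + 7*m^2 + 16*m + 12) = (m + 2)*(m + 3)*(m^2 + 5*m + 6) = (m + 2)*(m + 3)^2*(m + 2)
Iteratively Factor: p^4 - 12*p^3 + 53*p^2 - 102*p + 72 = (p - 4)*(p^3 - 8*p^2 + 21*p - 18) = (p - 4)*(p - 3)*(p^2 - 5*p + 6) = (p - 4)*(p - 3)*(p - 2)*(p - 3)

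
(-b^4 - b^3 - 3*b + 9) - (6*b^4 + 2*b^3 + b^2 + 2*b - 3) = -7*b^4 - 3*b^3 - b^2 - 5*b + 12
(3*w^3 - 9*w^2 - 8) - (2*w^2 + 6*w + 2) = 3*w^3 - 11*w^2 - 6*w - 10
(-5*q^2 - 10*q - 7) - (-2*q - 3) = -5*q^2 - 8*q - 4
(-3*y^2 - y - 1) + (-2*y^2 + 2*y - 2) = -5*y^2 + y - 3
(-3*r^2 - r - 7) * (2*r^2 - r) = -6*r^4 + r^3 - 13*r^2 + 7*r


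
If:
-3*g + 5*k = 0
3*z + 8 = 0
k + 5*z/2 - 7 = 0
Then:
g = 205/9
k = 41/3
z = -8/3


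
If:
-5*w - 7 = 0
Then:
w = -7/5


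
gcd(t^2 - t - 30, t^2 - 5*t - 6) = t - 6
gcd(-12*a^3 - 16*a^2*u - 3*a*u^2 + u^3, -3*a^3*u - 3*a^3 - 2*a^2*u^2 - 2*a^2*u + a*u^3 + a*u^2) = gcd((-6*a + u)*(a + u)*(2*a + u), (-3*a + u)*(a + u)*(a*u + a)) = a + u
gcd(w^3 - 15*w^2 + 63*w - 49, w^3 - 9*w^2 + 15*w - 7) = w^2 - 8*w + 7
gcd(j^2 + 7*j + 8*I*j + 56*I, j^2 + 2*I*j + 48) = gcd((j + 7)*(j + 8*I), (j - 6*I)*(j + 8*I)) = j + 8*I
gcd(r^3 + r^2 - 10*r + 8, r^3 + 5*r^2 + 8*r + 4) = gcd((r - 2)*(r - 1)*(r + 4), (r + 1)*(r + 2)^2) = 1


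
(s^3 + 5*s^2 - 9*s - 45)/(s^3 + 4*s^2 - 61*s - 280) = (s^2 - 9)/(s^2 - s - 56)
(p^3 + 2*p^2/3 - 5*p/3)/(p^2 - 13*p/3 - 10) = p*(p - 1)/(p - 6)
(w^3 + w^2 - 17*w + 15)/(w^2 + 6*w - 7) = (w^2 + 2*w - 15)/(w + 7)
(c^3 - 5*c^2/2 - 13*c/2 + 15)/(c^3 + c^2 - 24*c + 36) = (c + 5/2)/(c + 6)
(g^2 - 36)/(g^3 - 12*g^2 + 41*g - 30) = (g + 6)/(g^2 - 6*g + 5)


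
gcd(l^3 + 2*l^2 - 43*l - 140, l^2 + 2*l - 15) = l + 5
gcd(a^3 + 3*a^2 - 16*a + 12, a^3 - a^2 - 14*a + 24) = a - 2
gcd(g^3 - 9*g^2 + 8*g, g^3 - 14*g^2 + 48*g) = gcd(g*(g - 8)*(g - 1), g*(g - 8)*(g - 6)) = g^2 - 8*g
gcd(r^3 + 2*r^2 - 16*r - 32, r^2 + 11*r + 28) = r + 4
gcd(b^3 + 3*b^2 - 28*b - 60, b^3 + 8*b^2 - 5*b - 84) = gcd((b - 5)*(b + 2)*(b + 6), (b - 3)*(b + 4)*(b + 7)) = 1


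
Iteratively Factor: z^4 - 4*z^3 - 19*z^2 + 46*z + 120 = (z - 5)*(z^3 + z^2 - 14*z - 24) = (z - 5)*(z + 3)*(z^2 - 2*z - 8) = (z - 5)*(z - 4)*(z + 3)*(z + 2)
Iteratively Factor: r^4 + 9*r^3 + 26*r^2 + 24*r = (r + 4)*(r^3 + 5*r^2 + 6*r) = (r + 2)*(r + 4)*(r^2 + 3*r) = (r + 2)*(r + 3)*(r + 4)*(r)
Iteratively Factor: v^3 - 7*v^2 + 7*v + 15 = (v - 5)*(v^2 - 2*v - 3) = (v - 5)*(v + 1)*(v - 3)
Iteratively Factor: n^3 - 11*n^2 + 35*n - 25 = (n - 1)*(n^2 - 10*n + 25) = (n - 5)*(n - 1)*(n - 5)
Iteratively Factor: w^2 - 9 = (w - 3)*(w + 3)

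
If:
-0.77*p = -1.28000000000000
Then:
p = 1.66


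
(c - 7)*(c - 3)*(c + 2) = c^3 - 8*c^2 + c + 42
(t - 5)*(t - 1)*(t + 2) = t^3 - 4*t^2 - 7*t + 10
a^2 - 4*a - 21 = (a - 7)*(a + 3)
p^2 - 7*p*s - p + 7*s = (p - 1)*(p - 7*s)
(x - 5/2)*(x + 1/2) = x^2 - 2*x - 5/4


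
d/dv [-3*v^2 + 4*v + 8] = 4 - 6*v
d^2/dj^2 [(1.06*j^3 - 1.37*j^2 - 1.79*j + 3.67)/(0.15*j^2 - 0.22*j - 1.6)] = (2.77555756156289e-17*j^5 - 1.11022302462516e-16*j^4 + 0.440438000000001*j^3 + 0.76137*j^2 + 12.97734*j - 3.637384)/(0.003375*j^6 - 0.01485*j^5 - 0.08622*j^4 + 0.306152*j^3 + 0.91968*j^2 - 1.6896*j - 4.096)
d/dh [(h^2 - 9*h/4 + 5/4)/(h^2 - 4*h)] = (-7*h^2 - 10*h + 20)/(4*h^2*(h^2 - 8*h + 16))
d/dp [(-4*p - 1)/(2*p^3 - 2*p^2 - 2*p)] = (8*p^3 - p^2 - 2*p - 1)/(2*p^2*(p^4 - 2*p^3 - p^2 + 2*p + 1))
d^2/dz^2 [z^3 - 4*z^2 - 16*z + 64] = 6*z - 8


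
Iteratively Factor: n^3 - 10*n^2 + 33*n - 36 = (n - 4)*(n^2 - 6*n + 9) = (n - 4)*(n - 3)*(n - 3)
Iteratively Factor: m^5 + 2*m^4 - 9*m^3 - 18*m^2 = (m)*(m^4 + 2*m^3 - 9*m^2 - 18*m) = m*(m + 2)*(m^3 - 9*m) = m^2*(m + 2)*(m^2 - 9) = m^2*(m - 3)*(m + 2)*(m + 3)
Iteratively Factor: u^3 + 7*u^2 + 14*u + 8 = (u + 1)*(u^2 + 6*u + 8) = (u + 1)*(u + 2)*(u + 4)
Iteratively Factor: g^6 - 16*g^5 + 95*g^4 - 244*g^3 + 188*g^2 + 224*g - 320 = (g - 2)*(g^5 - 14*g^4 + 67*g^3 - 110*g^2 - 32*g + 160) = (g - 5)*(g - 2)*(g^4 - 9*g^3 + 22*g^2 - 32) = (g - 5)*(g - 4)*(g - 2)*(g^3 - 5*g^2 + 2*g + 8) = (g - 5)*(g - 4)^2*(g - 2)*(g^2 - g - 2) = (g - 5)*(g - 4)^2*(g - 2)*(g + 1)*(g - 2)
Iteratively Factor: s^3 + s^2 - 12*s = (s + 4)*(s^2 - 3*s) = (s - 3)*(s + 4)*(s)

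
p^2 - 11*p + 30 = (p - 6)*(p - 5)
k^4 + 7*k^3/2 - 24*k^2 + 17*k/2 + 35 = (k - 5/2)*(k - 2)*(k + 1)*(k + 7)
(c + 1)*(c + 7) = c^2 + 8*c + 7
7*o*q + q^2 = q*(7*o + q)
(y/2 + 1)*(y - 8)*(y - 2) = y^3/2 - 4*y^2 - 2*y + 16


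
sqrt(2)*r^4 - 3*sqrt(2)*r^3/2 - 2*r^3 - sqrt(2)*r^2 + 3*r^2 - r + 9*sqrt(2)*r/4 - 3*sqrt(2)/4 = (r - 1)*(r - 1/2)*(r - 3*sqrt(2)/2)*(sqrt(2)*r + 1)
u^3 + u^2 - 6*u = u*(u - 2)*(u + 3)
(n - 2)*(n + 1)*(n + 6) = n^3 + 5*n^2 - 8*n - 12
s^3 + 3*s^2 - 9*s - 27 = (s - 3)*(s + 3)^2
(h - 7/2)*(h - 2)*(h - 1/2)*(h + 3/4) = h^4 - 21*h^3/4 + 21*h^2/4 + 61*h/16 - 21/8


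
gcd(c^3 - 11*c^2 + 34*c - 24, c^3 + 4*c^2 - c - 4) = c - 1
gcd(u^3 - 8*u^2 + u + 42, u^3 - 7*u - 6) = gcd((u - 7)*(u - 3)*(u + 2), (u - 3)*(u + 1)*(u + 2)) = u^2 - u - 6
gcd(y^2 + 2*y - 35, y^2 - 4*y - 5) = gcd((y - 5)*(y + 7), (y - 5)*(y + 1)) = y - 5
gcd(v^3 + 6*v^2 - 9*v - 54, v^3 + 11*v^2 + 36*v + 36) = v^2 + 9*v + 18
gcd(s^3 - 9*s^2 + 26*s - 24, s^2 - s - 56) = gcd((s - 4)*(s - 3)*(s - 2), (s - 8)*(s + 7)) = 1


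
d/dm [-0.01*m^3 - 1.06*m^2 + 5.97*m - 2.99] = -0.03*m^2 - 2.12*m + 5.97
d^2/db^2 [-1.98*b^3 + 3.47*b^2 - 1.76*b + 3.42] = 6.94 - 11.88*b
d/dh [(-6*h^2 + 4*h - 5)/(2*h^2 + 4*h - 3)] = 8*(-4*h^2 + 7*h + 1)/(4*h^4 + 16*h^3 + 4*h^2 - 24*h + 9)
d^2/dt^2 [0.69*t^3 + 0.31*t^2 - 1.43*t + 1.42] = 4.14*t + 0.62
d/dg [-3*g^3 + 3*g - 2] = 3 - 9*g^2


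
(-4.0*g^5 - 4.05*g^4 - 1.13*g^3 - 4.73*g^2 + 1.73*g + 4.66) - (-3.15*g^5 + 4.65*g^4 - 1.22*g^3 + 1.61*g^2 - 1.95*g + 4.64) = -0.85*g^5 - 8.7*g^4 + 0.0900000000000001*g^3 - 6.34*g^2 + 3.68*g + 0.0200000000000005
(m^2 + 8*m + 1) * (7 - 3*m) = -3*m^3 - 17*m^2 + 53*m + 7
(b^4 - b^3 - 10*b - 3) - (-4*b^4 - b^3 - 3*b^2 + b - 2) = 5*b^4 + 3*b^2 - 11*b - 1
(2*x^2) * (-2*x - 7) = -4*x^3 - 14*x^2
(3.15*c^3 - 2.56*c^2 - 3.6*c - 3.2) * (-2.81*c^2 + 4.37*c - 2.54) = -8.8515*c^5 + 20.9591*c^4 - 9.0722*c^3 - 0.2376*c^2 - 4.84*c + 8.128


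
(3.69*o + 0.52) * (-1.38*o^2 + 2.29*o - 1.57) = -5.0922*o^3 + 7.7325*o^2 - 4.6025*o - 0.8164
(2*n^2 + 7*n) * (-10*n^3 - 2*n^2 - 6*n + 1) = -20*n^5 - 74*n^4 - 26*n^3 - 40*n^2 + 7*n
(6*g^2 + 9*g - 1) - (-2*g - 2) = 6*g^2 + 11*g + 1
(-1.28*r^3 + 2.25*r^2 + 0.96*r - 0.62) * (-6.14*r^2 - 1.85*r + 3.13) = 7.8592*r^5 - 11.447*r^4 - 14.0633*r^3 + 9.0733*r^2 + 4.1518*r - 1.9406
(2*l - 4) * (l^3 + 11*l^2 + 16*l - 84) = 2*l^4 + 18*l^3 - 12*l^2 - 232*l + 336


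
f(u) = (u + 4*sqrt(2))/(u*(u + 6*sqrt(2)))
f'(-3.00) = -0.09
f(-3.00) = -0.16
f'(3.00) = -0.08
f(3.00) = 0.25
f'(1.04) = -0.62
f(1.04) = 0.68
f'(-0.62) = -1.74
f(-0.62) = -1.03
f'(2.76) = -0.09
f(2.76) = 0.27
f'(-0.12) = -46.30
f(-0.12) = -5.52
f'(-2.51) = -0.12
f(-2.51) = -0.21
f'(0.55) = -2.21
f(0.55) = 1.25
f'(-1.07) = -0.59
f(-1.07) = -0.58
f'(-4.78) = -0.05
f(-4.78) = -0.05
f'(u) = -(u + 4*sqrt(2))/(u*(u + 6*sqrt(2))^2) + 1/(u*(u + 6*sqrt(2))) - (u + 4*sqrt(2))/(u^2*(u + 6*sqrt(2)))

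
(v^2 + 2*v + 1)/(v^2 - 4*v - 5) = (v + 1)/(v - 5)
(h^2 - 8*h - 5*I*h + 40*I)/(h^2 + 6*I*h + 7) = (h^2 - 8*h - 5*I*h + 40*I)/(h^2 + 6*I*h + 7)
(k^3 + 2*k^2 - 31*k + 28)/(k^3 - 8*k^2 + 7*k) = (k^2 + 3*k - 28)/(k*(k - 7))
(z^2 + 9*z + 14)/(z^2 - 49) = (z + 2)/(z - 7)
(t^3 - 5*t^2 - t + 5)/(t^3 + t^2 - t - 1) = (t - 5)/(t + 1)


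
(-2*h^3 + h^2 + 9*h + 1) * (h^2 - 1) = -2*h^5 + h^4 + 11*h^3 - 9*h - 1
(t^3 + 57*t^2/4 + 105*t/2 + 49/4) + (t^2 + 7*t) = t^3 + 61*t^2/4 + 119*t/2 + 49/4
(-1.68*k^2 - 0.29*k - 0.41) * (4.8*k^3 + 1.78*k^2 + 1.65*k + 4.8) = -8.064*k^5 - 4.3824*k^4 - 5.2562*k^3 - 9.2723*k^2 - 2.0685*k - 1.968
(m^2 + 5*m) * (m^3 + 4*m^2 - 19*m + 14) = m^5 + 9*m^4 + m^3 - 81*m^2 + 70*m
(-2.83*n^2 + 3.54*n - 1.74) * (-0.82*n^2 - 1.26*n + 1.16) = 2.3206*n^4 + 0.663*n^3 - 6.3164*n^2 + 6.2988*n - 2.0184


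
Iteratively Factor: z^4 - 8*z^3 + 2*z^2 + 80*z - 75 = (z - 5)*(z^3 - 3*z^2 - 13*z + 15) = (z - 5)^2*(z^2 + 2*z - 3) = (z - 5)^2*(z - 1)*(z + 3)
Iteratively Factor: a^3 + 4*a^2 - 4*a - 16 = (a + 4)*(a^2 - 4) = (a + 2)*(a + 4)*(a - 2)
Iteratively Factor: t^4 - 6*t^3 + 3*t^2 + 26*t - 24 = (t - 4)*(t^3 - 2*t^2 - 5*t + 6) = (t - 4)*(t - 3)*(t^2 + t - 2) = (t - 4)*(t - 3)*(t - 1)*(t + 2)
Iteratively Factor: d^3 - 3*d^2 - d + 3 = (d - 1)*(d^2 - 2*d - 3) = (d - 3)*(d - 1)*(d + 1)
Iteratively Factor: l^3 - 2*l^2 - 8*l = (l + 2)*(l^2 - 4*l) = (l - 4)*(l + 2)*(l)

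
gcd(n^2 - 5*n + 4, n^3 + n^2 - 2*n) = n - 1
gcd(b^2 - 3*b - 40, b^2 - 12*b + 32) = b - 8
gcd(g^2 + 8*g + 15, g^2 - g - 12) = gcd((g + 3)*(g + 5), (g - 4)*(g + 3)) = g + 3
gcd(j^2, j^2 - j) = j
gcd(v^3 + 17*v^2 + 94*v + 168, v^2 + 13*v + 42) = v^2 + 13*v + 42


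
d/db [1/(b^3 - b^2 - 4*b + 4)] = (-3*b^2 + 2*b + 4)/(b^3 - b^2 - 4*b + 4)^2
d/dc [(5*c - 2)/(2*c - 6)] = -13/(2*(c - 3)^2)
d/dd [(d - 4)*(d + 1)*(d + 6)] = 3*d^2 + 6*d - 22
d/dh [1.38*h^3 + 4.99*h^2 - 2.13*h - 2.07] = 4.14*h^2 + 9.98*h - 2.13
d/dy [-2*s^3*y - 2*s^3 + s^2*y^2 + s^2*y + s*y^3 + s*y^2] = s*(-2*s^2 + 2*s*y + s + 3*y^2 + 2*y)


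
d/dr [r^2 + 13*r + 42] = 2*r + 13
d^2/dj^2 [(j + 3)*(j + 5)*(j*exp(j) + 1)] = j^3*exp(j) + 14*j^2*exp(j) + 53*j*exp(j) + 46*exp(j) + 2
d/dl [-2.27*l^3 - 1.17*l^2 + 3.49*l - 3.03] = -6.81*l^2 - 2.34*l + 3.49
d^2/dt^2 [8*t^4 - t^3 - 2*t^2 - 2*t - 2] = 96*t^2 - 6*t - 4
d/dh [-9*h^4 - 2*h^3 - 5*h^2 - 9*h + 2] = -36*h^3 - 6*h^2 - 10*h - 9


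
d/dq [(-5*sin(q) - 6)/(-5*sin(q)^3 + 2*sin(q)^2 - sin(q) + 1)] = (-50*sin(q)^3 - 80*sin(q)^2 + 24*sin(q) - 11)*cos(q)/(5*sin(q)^3 - 2*sin(q)^2 + sin(q) - 1)^2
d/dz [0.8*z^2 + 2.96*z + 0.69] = 1.6*z + 2.96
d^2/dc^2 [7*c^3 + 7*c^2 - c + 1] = 42*c + 14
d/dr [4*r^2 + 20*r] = 8*r + 20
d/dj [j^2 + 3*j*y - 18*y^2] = 2*j + 3*y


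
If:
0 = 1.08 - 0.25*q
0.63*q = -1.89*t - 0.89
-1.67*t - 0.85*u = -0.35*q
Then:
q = 4.32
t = -1.91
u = 5.53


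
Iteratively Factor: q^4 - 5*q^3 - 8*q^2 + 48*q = (q)*(q^3 - 5*q^2 - 8*q + 48) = q*(q - 4)*(q^2 - q - 12) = q*(q - 4)*(q + 3)*(q - 4)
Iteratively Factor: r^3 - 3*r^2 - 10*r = (r + 2)*(r^2 - 5*r) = r*(r + 2)*(r - 5)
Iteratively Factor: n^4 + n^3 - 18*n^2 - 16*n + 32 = (n + 2)*(n^3 - n^2 - 16*n + 16) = (n - 4)*(n + 2)*(n^2 + 3*n - 4) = (n - 4)*(n - 1)*(n + 2)*(n + 4)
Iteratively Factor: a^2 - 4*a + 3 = (a - 3)*(a - 1)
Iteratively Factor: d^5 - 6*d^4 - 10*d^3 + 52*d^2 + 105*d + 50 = (d + 1)*(d^4 - 7*d^3 - 3*d^2 + 55*d + 50) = (d + 1)*(d + 2)*(d^3 - 9*d^2 + 15*d + 25) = (d - 5)*(d + 1)*(d + 2)*(d^2 - 4*d - 5) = (d - 5)*(d + 1)^2*(d + 2)*(d - 5)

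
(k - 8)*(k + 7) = k^2 - k - 56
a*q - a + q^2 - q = (a + q)*(q - 1)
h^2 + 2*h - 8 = (h - 2)*(h + 4)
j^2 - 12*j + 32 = (j - 8)*(j - 4)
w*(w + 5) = w^2 + 5*w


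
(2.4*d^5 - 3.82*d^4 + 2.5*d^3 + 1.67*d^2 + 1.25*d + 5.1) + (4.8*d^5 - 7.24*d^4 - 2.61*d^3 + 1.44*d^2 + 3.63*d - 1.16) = 7.2*d^5 - 11.06*d^4 - 0.11*d^3 + 3.11*d^2 + 4.88*d + 3.94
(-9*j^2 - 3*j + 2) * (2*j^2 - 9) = -18*j^4 - 6*j^3 + 85*j^2 + 27*j - 18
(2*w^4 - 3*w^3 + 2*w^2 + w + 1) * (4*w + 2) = 8*w^5 - 8*w^4 + 2*w^3 + 8*w^2 + 6*w + 2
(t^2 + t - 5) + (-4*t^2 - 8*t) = -3*t^2 - 7*t - 5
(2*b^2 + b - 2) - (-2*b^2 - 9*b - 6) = 4*b^2 + 10*b + 4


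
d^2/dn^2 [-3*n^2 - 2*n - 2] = -6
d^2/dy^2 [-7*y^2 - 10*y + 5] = -14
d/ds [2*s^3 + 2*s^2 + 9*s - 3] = 6*s^2 + 4*s + 9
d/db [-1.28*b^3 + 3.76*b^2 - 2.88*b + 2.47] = -3.84*b^2 + 7.52*b - 2.88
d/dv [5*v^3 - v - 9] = 15*v^2 - 1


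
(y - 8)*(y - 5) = y^2 - 13*y + 40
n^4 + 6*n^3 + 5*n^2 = n^2*(n + 1)*(n + 5)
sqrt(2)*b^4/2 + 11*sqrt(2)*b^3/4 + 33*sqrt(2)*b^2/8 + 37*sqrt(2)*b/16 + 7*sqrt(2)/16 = (b + 1/2)^2*(b + 7/2)*(sqrt(2)*b/2 + sqrt(2)/2)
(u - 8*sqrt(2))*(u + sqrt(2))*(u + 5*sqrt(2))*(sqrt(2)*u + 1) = sqrt(2)*u^4 - 3*u^3 - 88*sqrt(2)*u^2 - 246*u - 80*sqrt(2)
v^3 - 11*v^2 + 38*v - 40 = (v - 5)*(v - 4)*(v - 2)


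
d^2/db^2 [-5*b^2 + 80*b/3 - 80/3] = -10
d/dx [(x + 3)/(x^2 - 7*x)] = (-x^2 - 6*x + 21)/(x^2*(x^2 - 14*x + 49))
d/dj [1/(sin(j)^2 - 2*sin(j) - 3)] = 2*(1 - sin(j))*cos(j)/((sin(j) - 3)^2*(sin(j) + 1)^2)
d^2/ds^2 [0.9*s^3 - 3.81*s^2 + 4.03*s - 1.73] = 5.4*s - 7.62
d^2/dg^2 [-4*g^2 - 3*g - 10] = -8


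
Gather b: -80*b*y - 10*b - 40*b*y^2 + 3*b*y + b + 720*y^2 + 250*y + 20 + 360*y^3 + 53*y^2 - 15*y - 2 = b*(-40*y^2 - 77*y - 9) + 360*y^3 + 773*y^2 + 235*y + 18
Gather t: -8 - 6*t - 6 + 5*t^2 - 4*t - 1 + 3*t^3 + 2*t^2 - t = 3*t^3 + 7*t^2 - 11*t - 15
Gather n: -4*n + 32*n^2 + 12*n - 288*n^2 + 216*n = -256*n^2 + 224*n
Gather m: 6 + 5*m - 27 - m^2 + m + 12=-m^2 + 6*m - 9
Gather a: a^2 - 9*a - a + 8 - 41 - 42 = a^2 - 10*a - 75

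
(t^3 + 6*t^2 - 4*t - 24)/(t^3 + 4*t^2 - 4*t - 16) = (t + 6)/(t + 4)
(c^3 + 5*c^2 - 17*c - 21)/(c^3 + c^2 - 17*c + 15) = (c^2 + 8*c + 7)/(c^2 + 4*c - 5)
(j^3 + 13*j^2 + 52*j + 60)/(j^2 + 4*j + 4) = (j^2 + 11*j + 30)/(j + 2)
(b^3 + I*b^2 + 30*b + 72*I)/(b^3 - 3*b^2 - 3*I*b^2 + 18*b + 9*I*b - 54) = (b + 4*I)/(b - 3)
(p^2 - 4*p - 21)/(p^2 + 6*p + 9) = (p - 7)/(p + 3)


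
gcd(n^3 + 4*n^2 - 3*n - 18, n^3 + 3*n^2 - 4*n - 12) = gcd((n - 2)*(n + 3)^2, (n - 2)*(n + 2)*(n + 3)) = n^2 + n - 6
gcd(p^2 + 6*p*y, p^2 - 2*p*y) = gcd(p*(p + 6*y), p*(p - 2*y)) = p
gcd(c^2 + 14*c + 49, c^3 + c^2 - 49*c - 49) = c + 7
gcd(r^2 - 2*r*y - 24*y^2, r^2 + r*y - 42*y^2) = -r + 6*y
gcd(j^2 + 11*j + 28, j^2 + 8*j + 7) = j + 7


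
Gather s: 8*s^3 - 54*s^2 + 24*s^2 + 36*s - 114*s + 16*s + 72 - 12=8*s^3 - 30*s^2 - 62*s + 60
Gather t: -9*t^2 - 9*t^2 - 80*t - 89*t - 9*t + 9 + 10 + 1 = -18*t^2 - 178*t + 20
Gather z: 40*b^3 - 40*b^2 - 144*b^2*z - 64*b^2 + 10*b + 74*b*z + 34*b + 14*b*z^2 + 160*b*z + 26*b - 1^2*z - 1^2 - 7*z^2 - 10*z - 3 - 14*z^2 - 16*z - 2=40*b^3 - 104*b^2 + 70*b + z^2*(14*b - 21) + z*(-144*b^2 + 234*b - 27) - 6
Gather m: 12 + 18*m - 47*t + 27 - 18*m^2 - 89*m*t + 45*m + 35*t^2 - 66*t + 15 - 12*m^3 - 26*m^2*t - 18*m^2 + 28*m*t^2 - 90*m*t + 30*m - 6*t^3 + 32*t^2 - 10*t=-12*m^3 + m^2*(-26*t - 36) + m*(28*t^2 - 179*t + 93) - 6*t^3 + 67*t^2 - 123*t + 54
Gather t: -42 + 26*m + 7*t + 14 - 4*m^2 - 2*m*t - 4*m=-4*m^2 + 22*m + t*(7 - 2*m) - 28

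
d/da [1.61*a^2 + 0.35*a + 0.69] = 3.22*a + 0.35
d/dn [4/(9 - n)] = 4/(n - 9)^2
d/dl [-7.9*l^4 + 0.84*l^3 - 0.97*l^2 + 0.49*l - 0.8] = -31.6*l^3 + 2.52*l^2 - 1.94*l + 0.49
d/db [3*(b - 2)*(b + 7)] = 6*b + 15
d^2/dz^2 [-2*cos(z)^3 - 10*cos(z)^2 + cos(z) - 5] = cos(z)/2 + 20*cos(2*z) + 9*cos(3*z)/2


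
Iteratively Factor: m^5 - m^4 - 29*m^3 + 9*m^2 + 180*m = (m - 3)*(m^4 + 2*m^3 - 23*m^2 - 60*m) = (m - 3)*(m + 4)*(m^3 - 2*m^2 - 15*m) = (m - 3)*(m + 3)*(m + 4)*(m^2 - 5*m) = (m - 5)*(m - 3)*(m + 3)*(m + 4)*(m)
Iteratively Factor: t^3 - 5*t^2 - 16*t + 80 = (t - 4)*(t^2 - t - 20) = (t - 5)*(t - 4)*(t + 4)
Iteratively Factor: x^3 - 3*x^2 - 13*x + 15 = (x - 1)*(x^2 - 2*x - 15) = (x - 1)*(x + 3)*(x - 5)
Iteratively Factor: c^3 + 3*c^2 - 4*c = (c)*(c^2 + 3*c - 4) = c*(c + 4)*(c - 1)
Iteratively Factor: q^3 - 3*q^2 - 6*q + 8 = (q - 1)*(q^2 - 2*q - 8) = (q - 4)*(q - 1)*(q + 2)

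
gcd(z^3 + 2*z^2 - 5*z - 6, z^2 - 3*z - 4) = z + 1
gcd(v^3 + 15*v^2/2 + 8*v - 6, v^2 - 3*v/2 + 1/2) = v - 1/2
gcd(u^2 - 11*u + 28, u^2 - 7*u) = u - 7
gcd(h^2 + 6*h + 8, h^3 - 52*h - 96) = h + 2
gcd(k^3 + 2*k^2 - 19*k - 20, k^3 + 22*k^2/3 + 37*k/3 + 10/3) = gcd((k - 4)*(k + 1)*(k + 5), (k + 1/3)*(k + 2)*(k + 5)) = k + 5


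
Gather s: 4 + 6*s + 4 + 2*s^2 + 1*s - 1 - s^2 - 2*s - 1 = s^2 + 5*s + 6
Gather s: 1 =1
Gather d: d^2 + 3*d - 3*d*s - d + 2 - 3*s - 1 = d^2 + d*(2 - 3*s) - 3*s + 1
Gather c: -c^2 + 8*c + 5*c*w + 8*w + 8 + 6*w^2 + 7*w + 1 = -c^2 + c*(5*w + 8) + 6*w^2 + 15*w + 9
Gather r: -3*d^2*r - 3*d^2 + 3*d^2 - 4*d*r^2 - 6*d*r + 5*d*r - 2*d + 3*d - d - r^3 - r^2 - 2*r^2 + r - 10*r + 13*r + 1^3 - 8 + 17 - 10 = -r^3 + r^2*(-4*d - 3) + r*(-3*d^2 - d + 4)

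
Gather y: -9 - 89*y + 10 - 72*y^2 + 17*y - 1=-72*y^2 - 72*y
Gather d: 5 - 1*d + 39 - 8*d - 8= 36 - 9*d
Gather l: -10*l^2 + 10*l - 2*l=-10*l^2 + 8*l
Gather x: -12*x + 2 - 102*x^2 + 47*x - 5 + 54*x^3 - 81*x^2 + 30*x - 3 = 54*x^3 - 183*x^2 + 65*x - 6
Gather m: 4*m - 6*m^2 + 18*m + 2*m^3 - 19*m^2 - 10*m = 2*m^3 - 25*m^2 + 12*m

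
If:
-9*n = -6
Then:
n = 2/3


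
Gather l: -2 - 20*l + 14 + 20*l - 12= 0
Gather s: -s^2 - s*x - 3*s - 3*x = -s^2 + s*(-x - 3) - 3*x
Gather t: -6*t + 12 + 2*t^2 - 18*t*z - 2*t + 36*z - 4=2*t^2 + t*(-18*z - 8) + 36*z + 8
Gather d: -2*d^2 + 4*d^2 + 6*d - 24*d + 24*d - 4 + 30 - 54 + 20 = 2*d^2 + 6*d - 8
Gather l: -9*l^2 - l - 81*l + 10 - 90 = -9*l^2 - 82*l - 80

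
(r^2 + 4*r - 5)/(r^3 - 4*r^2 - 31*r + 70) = (r - 1)/(r^2 - 9*r + 14)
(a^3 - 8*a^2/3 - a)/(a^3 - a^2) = (a^2 - 8*a/3 - 1)/(a*(a - 1))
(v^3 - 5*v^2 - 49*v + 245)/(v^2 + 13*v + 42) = (v^2 - 12*v + 35)/(v + 6)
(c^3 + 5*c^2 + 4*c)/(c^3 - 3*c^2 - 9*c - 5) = c*(c + 4)/(c^2 - 4*c - 5)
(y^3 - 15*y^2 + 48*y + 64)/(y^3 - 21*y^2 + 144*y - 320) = (y + 1)/(y - 5)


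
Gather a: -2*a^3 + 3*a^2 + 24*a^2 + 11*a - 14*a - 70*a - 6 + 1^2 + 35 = -2*a^3 + 27*a^2 - 73*a + 30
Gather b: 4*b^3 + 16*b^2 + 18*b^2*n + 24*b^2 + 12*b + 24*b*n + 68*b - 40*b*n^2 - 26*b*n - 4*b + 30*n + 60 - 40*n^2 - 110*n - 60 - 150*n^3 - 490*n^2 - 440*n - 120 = 4*b^3 + b^2*(18*n + 40) + b*(-40*n^2 - 2*n + 76) - 150*n^3 - 530*n^2 - 520*n - 120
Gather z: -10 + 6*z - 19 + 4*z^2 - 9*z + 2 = 4*z^2 - 3*z - 27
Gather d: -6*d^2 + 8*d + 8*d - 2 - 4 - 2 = -6*d^2 + 16*d - 8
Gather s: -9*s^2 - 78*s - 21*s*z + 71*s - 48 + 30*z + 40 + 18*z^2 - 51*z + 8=-9*s^2 + s*(-21*z - 7) + 18*z^2 - 21*z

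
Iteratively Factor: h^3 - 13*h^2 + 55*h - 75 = (h - 3)*(h^2 - 10*h + 25) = (h - 5)*(h - 3)*(h - 5)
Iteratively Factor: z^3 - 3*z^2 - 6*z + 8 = (z - 4)*(z^2 + z - 2) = (z - 4)*(z + 2)*(z - 1)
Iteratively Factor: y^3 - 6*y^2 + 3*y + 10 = (y - 2)*(y^2 - 4*y - 5) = (y - 5)*(y - 2)*(y + 1)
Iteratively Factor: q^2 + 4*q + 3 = (q + 3)*(q + 1)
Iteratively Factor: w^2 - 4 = (w + 2)*(w - 2)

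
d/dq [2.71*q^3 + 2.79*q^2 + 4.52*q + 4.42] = 8.13*q^2 + 5.58*q + 4.52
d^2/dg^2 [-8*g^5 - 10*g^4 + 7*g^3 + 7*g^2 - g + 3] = -160*g^3 - 120*g^2 + 42*g + 14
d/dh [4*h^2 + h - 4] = 8*h + 1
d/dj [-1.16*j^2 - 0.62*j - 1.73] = -2.32*j - 0.62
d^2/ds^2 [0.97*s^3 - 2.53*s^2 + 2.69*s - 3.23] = 5.82*s - 5.06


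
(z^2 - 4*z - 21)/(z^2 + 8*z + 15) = (z - 7)/(z + 5)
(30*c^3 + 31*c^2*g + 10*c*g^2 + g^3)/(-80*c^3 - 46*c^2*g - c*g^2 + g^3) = (-3*c - g)/(8*c - g)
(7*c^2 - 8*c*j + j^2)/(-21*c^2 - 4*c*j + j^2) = (-c + j)/(3*c + j)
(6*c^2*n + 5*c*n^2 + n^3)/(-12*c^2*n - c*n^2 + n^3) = (-2*c - n)/(4*c - n)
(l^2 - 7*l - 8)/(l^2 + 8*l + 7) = (l - 8)/(l + 7)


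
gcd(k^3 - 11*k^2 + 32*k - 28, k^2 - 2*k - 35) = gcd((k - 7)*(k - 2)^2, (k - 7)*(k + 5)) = k - 7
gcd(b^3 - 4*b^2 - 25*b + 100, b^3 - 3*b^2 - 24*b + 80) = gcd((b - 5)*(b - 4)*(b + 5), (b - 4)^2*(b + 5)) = b^2 + b - 20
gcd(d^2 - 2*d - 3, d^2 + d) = d + 1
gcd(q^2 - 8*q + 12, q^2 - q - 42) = 1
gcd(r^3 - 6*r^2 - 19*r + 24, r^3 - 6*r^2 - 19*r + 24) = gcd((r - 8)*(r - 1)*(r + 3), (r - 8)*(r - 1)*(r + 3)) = r^3 - 6*r^2 - 19*r + 24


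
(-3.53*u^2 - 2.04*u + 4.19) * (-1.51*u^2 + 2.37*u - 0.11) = 5.3303*u^4 - 5.2857*u^3 - 10.7734*u^2 + 10.1547*u - 0.4609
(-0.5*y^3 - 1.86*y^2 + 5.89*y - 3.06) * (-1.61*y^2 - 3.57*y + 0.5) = 0.805*y^5 + 4.7796*y^4 - 3.0927*y^3 - 17.0307*y^2 + 13.8692*y - 1.53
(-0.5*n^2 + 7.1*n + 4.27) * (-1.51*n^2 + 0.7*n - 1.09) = 0.755*n^4 - 11.071*n^3 - 0.9327*n^2 - 4.75*n - 4.6543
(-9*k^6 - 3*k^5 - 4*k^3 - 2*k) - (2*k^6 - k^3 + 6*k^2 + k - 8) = -11*k^6 - 3*k^5 - 3*k^3 - 6*k^2 - 3*k + 8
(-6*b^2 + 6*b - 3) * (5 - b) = 6*b^3 - 36*b^2 + 33*b - 15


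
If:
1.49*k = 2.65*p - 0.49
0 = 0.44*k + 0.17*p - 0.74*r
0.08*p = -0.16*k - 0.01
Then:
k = -0.12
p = 0.12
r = -0.05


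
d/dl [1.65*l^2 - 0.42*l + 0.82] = 3.3*l - 0.42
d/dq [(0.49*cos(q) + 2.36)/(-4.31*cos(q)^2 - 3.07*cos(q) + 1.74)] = (2.1119*sin(q)^2 - 20.3432*cos(q) - 10.2097)*sin(q)/(4.31*cos(q)^2 + 3.07*cos(q) - 1.74)^2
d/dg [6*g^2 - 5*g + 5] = 12*g - 5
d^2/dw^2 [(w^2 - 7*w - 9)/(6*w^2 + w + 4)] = 2*(-258*w^3 - 1044*w^2 + 342*w + 251)/(216*w^6 + 108*w^5 + 450*w^4 + 145*w^3 + 300*w^2 + 48*w + 64)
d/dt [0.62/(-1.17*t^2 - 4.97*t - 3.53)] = (1.4508*t + 3.0814)/(1.17*t^2 + 4.97*t + 3.53)^2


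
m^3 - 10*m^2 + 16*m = m*(m - 8)*(m - 2)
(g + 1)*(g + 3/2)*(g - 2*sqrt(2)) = g^3 - 2*sqrt(2)*g^2 + 5*g^2/2 - 5*sqrt(2)*g + 3*g/2 - 3*sqrt(2)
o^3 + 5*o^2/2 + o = o*(o + 1/2)*(o + 2)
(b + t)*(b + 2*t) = b^2 + 3*b*t + 2*t^2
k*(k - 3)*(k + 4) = k^3 + k^2 - 12*k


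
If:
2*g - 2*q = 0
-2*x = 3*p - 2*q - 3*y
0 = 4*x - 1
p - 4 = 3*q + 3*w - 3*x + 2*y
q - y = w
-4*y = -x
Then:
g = -79/128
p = -33/64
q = -79/128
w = -87/128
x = 1/4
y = 1/16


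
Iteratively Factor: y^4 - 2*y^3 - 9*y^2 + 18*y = (y - 2)*(y^3 - 9*y) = (y - 2)*(y + 3)*(y^2 - 3*y) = y*(y - 2)*(y + 3)*(y - 3)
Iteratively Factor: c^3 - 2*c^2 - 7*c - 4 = (c + 1)*(c^2 - 3*c - 4) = (c + 1)^2*(c - 4)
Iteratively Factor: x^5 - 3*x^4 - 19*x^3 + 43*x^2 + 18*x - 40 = (x - 5)*(x^4 + 2*x^3 - 9*x^2 - 2*x + 8) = (x - 5)*(x - 1)*(x^3 + 3*x^2 - 6*x - 8) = (x - 5)*(x - 1)*(x + 1)*(x^2 + 2*x - 8) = (x - 5)*(x - 1)*(x + 1)*(x + 4)*(x - 2)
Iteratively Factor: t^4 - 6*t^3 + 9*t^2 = (t)*(t^3 - 6*t^2 + 9*t) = t*(t - 3)*(t^2 - 3*t) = t^2*(t - 3)*(t - 3)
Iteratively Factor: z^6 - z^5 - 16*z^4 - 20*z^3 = (z + 2)*(z^5 - 3*z^4 - 10*z^3) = z*(z + 2)*(z^4 - 3*z^3 - 10*z^2) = z^2*(z + 2)*(z^3 - 3*z^2 - 10*z) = z^2*(z + 2)^2*(z^2 - 5*z) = z^2*(z - 5)*(z + 2)^2*(z)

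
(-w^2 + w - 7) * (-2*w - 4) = 2*w^3 + 2*w^2 + 10*w + 28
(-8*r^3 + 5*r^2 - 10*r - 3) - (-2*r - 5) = -8*r^3 + 5*r^2 - 8*r + 2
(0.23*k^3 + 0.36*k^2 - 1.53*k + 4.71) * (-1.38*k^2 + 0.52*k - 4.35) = -0.3174*k^5 - 0.3772*k^4 + 1.2981*k^3 - 8.8614*k^2 + 9.1047*k - 20.4885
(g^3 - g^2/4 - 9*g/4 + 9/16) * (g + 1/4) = g^4 - 37*g^2/16 + 9/64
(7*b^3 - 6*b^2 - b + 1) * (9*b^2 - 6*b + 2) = 63*b^5 - 96*b^4 + 41*b^3 + 3*b^2 - 8*b + 2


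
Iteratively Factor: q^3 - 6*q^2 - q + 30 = (q + 2)*(q^2 - 8*q + 15) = (q - 3)*(q + 2)*(q - 5)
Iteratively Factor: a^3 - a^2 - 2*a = (a - 2)*(a^2 + a) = (a - 2)*(a + 1)*(a)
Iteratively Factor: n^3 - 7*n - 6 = (n - 3)*(n^2 + 3*n + 2) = (n - 3)*(n + 1)*(n + 2)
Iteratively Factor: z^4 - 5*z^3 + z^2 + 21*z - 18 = (z + 2)*(z^3 - 7*z^2 + 15*z - 9) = (z - 3)*(z + 2)*(z^2 - 4*z + 3) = (z - 3)*(z - 1)*(z + 2)*(z - 3)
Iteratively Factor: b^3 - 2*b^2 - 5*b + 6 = (b - 3)*(b^2 + b - 2) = (b - 3)*(b + 2)*(b - 1)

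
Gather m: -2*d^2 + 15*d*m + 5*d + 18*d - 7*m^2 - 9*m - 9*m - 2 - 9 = -2*d^2 + 23*d - 7*m^2 + m*(15*d - 18) - 11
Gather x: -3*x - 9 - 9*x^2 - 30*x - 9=-9*x^2 - 33*x - 18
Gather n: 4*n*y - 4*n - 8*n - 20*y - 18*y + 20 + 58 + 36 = n*(4*y - 12) - 38*y + 114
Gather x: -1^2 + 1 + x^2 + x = x^2 + x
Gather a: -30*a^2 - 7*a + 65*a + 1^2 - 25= -30*a^2 + 58*a - 24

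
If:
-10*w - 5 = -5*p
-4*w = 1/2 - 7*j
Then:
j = 4*w/7 + 1/14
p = 2*w + 1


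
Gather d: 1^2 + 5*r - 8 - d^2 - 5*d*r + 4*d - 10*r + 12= -d^2 + d*(4 - 5*r) - 5*r + 5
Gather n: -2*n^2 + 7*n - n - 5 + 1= -2*n^2 + 6*n - 4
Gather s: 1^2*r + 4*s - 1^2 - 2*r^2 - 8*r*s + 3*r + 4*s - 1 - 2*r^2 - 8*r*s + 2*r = -4*r^2 + 6*r + s*(8 - 16*r) - 2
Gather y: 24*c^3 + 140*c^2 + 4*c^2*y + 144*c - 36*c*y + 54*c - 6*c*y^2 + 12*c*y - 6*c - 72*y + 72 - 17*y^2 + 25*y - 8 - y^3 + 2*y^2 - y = 24*c^3 + 140*c^2 + 192*c - y^3 + y^2*(-6*c - 15) + y*(4*c^2 - 24*c - 48) + 64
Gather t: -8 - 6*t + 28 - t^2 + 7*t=-t^2 + t + 20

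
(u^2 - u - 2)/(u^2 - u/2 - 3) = 2*(u + 1)/(2*u + 3)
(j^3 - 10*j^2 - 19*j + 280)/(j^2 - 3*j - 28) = (j^2 - 3*j - 40)/(j + 4)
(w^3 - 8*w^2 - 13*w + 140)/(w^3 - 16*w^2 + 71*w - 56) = (w^2 - w - 20)/(w^2 - 9*w + 8)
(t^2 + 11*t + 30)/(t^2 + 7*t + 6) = (t + 5)/(t + 1)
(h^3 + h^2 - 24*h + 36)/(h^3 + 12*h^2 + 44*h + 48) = (h^2 - 5*h + 6)/(h^2 + 6*h + 8)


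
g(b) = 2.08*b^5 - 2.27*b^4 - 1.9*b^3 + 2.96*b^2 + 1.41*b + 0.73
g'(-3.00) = 1019.91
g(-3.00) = -614.87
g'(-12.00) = 230454.21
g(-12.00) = -560948.03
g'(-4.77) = 6212.97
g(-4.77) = -6043.96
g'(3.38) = 963.06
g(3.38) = 587.26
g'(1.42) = 14.61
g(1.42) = 6.04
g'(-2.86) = 846.09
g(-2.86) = -484.53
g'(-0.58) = -0.99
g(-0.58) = 0.89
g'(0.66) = 2.20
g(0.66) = 2.23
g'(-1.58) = 78.45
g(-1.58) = -21.24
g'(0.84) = 2.16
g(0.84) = 2.62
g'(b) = 10.4*b^4 - 9.08*b^3 - 5.7*b^2 + 5.92*b + 1.41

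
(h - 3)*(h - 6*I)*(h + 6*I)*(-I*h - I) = -I*h^4 + 2*I*h^3 - 33*I*h^2 + 72*I*h + 108*I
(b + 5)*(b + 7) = b^2 + 12*b + 35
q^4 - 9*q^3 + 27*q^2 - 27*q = q*(q - 3)^3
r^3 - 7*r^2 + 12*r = r*(r - 4)*(r - 3)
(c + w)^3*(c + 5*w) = c^4 + 8*c^3*w + 18*c^2*w^2 + 16*c*w^3 + 5*w^4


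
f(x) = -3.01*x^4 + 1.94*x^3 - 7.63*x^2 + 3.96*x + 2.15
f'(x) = -12.04*x^3 + 5.82*x^2 - 15.26*x + 3.96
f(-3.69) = -771.87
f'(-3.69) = 744.45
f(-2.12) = -119.82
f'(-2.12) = 177.19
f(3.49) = -441.05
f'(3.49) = -490.21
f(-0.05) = 1.93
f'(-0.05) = 4.74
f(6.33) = -4619.06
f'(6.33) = -2913.21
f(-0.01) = 2.11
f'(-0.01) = 4.11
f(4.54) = -1234.36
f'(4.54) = -1072.02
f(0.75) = 0.69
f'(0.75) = -9.29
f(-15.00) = -160702.75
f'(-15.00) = 42177.36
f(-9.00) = -21814.39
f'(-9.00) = 9389.88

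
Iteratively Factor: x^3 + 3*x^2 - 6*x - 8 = (x + 4)*(x^2 - x - 2) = (x - 2)*(x + 4)*(x + 1)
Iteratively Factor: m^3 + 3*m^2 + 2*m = (m + 1)*(m^2 + 2*m) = m*(m + 1)*(m + 2)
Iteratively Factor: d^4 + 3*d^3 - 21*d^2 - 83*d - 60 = (d + 3)*(d^3 - 21*d - 20) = (d + 3)*(d + 4)*(d^2 - 4*d - 5) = (d + 1)*(d + 3)*(d + 4)*(d - 5)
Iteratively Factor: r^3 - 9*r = (r + 3)*(r^2 - 3*r) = r*(r + 3)*(r - 3)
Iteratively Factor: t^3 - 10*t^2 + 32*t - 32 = (t - 4)*(t^2 - 6*t + 8) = (t - 4)*(t - 2)*(t - 4)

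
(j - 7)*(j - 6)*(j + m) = j^3 + j^2*m - 13*j^2 - 13*j*m + 42*j + 42*m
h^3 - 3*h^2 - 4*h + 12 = (h - 3)*(h - 2)*(h + 2)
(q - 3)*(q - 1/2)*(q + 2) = q^3 - 3*q^2/2 - 11*q/2 + 3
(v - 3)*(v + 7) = v^2 + 4*v - 21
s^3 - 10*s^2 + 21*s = s*(s - 7)*(s - 3)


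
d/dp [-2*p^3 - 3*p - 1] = -6*p^2 - 3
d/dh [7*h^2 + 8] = 14*h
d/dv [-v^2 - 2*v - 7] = -2*v - 2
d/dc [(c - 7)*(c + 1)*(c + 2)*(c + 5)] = 4*c^3 + 3*c^2 - 78*c - 109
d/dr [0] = 0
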